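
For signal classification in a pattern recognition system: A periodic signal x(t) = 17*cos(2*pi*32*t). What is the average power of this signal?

Average power of A*cos(wt) is A^2/2.
P = 17^2 / 2 = 289/2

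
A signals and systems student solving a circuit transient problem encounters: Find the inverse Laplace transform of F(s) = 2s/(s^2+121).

Standard pair: s/(s^2+w^2) <-> cos(wt)*u(t)
With k=2, w=11: f(t) = 2*cos(11t)*u(t)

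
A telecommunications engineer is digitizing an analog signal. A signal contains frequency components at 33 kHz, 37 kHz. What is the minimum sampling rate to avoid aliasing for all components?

The highest frequency component is f_max = 37 kHz.
Nyquist rate = 2 * f_max = 2 * 37 kHz = 74 kHz.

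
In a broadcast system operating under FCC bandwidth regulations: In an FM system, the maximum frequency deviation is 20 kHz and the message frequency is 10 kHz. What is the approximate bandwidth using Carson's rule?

Carson's rule: BW = 2*(delta_f + f_m)
= 2*(20 + 10) kHz = 60 kHz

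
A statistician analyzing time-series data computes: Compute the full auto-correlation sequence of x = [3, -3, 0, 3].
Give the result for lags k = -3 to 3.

r_xx[k] = sum_m x[m]*x[m+k], indexed from 0, for k = -3 to 3:
  r_xx[-3] = x[3]*x[0] = 9
  r_xx[-2] = x[2]*x[0] + x[3]*x[1] = -9
  r_xx[-1] = x[1]*x[0] + x[2]*x[1] + x[3]*x[2] = -9
  r_xx[0] = x[0]*x[0] + x[1]*x[1] + x[2]*x[2] + x[3]*x[3] = 27
  r_xx[1] = x[0]*x[1] + x[1]*x[2] + x[2]*x[3] = -9
  r_xx[2] = x[0]*x[2] + x[1]*x[3] = -9
  r_xx[3] = x[0]*x[3] = 9
r_xx = [9, -9, -9, 27, -9, -9, 9]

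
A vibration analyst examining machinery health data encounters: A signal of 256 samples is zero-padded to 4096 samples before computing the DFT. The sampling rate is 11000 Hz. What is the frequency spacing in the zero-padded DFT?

Original DFT: N = 256, resolution = f_s/N = 11000/256 = 1375/32 Hz
Zero-padded DFT: N = 4096, resolution = f_s/N = 11000/4096 = 1375/512 Hz
Zero-padding interpolates the spectrum (finer frequency grid)
but does NOT improve the true spectral resolution (ability to resolve close frequencies).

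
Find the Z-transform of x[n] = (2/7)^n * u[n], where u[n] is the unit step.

The Z-transform of a^n * u[n] is z/(z-a) for |z| > |a|.
Here a = 2/7, so X(z) = z/(z - (2/7)) = 7z/(7z - 2)
ROC: |z| > 2/7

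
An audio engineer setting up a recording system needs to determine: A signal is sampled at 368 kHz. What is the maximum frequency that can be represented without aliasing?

The maximum frequency that can be represented without aliasing
is the Nyquist frequency: f_max = f_s / 2 = 368 kHz / 2 = 184 kHz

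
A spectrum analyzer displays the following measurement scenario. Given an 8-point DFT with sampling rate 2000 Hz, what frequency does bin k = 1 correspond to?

The frequency of DFT bin k is: f_k = k * f_s / N
f_1 = 1 * 2000 / 8 = 250 Hz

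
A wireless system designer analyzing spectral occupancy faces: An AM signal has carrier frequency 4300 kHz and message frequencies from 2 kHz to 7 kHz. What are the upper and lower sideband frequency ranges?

Upper sideband (USB) = fc + [fm_low, fm_high] = 4300 + [2, 7] = [4302, 4307] kHz
Lower sideband (LSB) = fc - [fm_high, fm_low] = 4300 - [7, 2] = [4293, 4298] kHz
Total occupied spectrum: 4293 kHz to 4307 kHz (plus carrier at 4300 kHz)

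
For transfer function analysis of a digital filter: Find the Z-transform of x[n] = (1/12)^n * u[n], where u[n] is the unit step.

The Z-transform of a^n * u[n] is z/(z-a) for |z| > |a|.
Here a = 1/12, so X(z) = z/(z - (1/12)) = 12z/(12z - 1)
ROC: |z| > 1/12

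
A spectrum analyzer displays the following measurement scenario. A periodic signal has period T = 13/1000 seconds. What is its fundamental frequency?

The fundamental frequency is the reciprocal of the period.
f = 1/T = 1/(13/1000) = 1000/13 Hz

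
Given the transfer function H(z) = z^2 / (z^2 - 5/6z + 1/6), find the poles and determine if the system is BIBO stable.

Poles are roots of the denominator: z^2 - 5/6z + 1/6 = 0.
Quadratic formula: z = [-(-5/6) +/- sqrt((-5/6)^2 - 4*(1/6))] / 2
Discriminant = 25/36 - 2/3 = 1/36; sqrt = 1/6.
z = (5/6 +/- 1/6) / 2 => z = 1/2 or z = 1/3.
|p1| = 1/3, |p2| = 1/2.
For BIBO stability, all poles must lie inside the unit circle (|p| < 1).
System is STABLE since both |p| < 1.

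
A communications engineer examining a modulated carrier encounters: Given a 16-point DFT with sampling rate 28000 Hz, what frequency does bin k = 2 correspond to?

The frequency of DFT bin k is: f_k = k * f_s / N
f_2 = 2 * 28000 / 16 = 3500 Hz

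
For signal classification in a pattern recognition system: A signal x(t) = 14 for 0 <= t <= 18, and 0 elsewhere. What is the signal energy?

Energy = integral of |x(t)|^2 dt over the signal duration
= 14^2 * 18 = 196 * 18 = 3528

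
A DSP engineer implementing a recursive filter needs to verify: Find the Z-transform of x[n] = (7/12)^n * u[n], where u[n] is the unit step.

The Z-transform of a^n * u[n] is z/(z-a) for |z| > |a|.
Here a = 7/12, so X(z) = z/(z - (7/12)) = 12z/(12z - 7)
ROC: |z| > 7/12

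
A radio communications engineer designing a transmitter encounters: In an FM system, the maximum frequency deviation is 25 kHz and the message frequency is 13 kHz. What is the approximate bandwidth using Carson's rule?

Carson's rule: BW = 2*(delta_f + f_m)
= 2*(25 + 13) kHz = 76 kHz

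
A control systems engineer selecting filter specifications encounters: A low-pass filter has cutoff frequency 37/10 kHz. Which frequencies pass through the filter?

A low-pass filter passes all frequencies below the cutoff frequency 37/10 kHz and attenuates higher frequencies.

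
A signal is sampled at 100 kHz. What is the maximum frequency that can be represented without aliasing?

The maximum frequency that can be represented without aliasing
is the Nyquist frequency: f_max = f_s / 2 = 100 kHz / 2 = 50 kHz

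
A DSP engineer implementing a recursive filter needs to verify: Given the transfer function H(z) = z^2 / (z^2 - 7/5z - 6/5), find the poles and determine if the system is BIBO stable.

Poles are roots of the denominator: z^2 - 7/5z - 6/5 = 0.
Quadratic formula: z = [-(-7/5) +/- sqrt((-7/5)^2 - 4*(-6/5))] / 2
Discriminant = 49/25 + 24/5 = 169/25; sqrt = 13/5.
z = (7/5 +/- 13/5) / 2 => z = 2 or z = -3/5.
|p1| = 2, |p2| = 3/5.
For BIBO stability, all poles must lie inside the unit circle (|p| < 1).
System is UNSTABLE since at least one |p| >= 1.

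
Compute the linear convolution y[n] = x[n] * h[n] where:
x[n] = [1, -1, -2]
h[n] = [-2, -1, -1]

y[n] = sum_k x[k]*h[n-k]. Output length = len(x) + len(h) - 1 = 3 + 3 - 1 = 5.
y[0] = 1*-2 = -2
y[1] = -1*-2 + 1*-1 = 1
y[2] = -2*-2 + -1*-1 + 1*-1 = 4
y[3] = -2*-1 + -1*-1 = 3
y[4] = -2*-1 = 2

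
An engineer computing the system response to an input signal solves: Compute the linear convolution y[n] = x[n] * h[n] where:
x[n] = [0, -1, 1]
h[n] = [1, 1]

y[n] = sum_k x[k]*h[n-k]. Output length = len(x) + len(h) - 1 = 3 + 2 - 1 = 4.
y[0] = 0*1 = 0
y[1] = -1*1 + 0*1 = -1
y[2] = 1*1 + -1*1 = 0
y[3] = 1*1 = 1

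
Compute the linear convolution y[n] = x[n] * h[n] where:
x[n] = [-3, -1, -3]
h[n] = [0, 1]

y[n] = sum_k x[k]*h[n-k]. Output length = len(x) + len(h) - 1 = 3 + 2 - 1 = 4.
y[0] = -3*0 = 0
y[1] = -1*0 + -3*1 = -3
y[2] = -3*0 + -1*1 = -1
y[3] = -3*1 = -3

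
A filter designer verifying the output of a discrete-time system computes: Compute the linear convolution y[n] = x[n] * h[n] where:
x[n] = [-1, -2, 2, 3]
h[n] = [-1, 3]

y[n] = sum_k x[k]*h[n-k]. Output length = len(x) + len(h) - 1 = 4 + 2 - 1 = 5.
y[0] = -1*-1 = 1
y[1] = -2*-1 + -1*3 = -1
y[2] = 2*-1 + -2*3 = -8
y[3] = 3*-1 + 2*3 = 3
y[4] = 3*3 = 9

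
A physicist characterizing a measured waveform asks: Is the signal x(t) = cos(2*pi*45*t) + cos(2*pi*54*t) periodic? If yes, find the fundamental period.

f1 = 45 Hz, f2 = 54 Hz
Period T1 = 1/45, T2 = 1/54
Ratio T1/T2 = 54/45, which is rational.
The signal is periodic with fundamental period T = 1/GCD(45,54) = 1/9 s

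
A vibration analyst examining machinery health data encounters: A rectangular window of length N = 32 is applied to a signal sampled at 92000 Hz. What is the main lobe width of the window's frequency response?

For a rectangular window of length N,
the main lobe width in frequency is 2*f_s/N.
= 2*92000/32 = 5750 Hz
This determines the minimum frequency separation for resolving two sinusoids.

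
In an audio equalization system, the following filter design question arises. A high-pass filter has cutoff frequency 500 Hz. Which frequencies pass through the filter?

A high-pass filter passes all frequencies above the cutoff frequency 500 Hz and attenuates lower frequencies.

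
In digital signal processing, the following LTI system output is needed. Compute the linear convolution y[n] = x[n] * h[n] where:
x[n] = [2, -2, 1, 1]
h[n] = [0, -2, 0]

y[n] = sum_k x[k]*h[n-k]. Output length = len(x) + len(h) - 1 = 4 + 3 - 1 = 6.
y[0] = 2*0 = 0
y[1] = -2*0 + 2*-2 = -4
y[2] = 1*0 + -2*-2 + 2*0 = 4
y[3] = 1*0 + 1*-2 + -2*0 = -2
y[4] = 1*-2 + 1*0 = -2
y[5] = 1*0 = 0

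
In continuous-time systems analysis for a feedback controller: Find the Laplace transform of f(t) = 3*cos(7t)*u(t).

Standard pair: cos(wt)*u(t) <-> s/(s^2+w^2)
With w = 7: L{3*cos(7t)*u(t)} = 3s/(s^2+49)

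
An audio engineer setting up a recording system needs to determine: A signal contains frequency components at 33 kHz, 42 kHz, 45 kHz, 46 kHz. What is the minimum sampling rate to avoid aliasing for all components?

The highest frequency component is f_max = 46 kHz.
Nyquist rate = 2 * f_max = 2 * 46 kHz = 92 kHz.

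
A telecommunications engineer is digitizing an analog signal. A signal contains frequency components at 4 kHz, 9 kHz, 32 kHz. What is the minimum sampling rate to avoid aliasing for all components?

The highest frequency component is f_max = 32 kHz.
Nyquist rate = 2 * f_max = 2 * 32 kHz = 64 kHz.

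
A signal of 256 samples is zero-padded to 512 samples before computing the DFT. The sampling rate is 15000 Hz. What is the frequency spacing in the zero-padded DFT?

Original DFT: N = 256, resolution = f_s/N = 15000/256 = 1875/32 Hz
Zero-padded DFT: N = 512, resolution = f_s/N = 15000/512 = 1875/64 Hz
Zero-padding interpolates the spectrum (finer frequency grid)
but does NOT improve the true spectral resolution (ability to resolve close frequencies).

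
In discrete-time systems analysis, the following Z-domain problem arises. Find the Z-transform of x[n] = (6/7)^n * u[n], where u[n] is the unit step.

The Z-transform of a^n * u[n] is z/(z-a) for |z| > |a|.
Here a = 6/7, so X(z) = z/(z - (6/7)) = 7z/(7z - 6)
ROC: |z| > 6/7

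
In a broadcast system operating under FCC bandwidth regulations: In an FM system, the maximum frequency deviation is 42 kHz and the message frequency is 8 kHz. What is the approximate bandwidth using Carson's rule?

Carson's rule: BW = 2*(delta_f + f_m)
= 2*(42 + 8) kHz = 100 kHz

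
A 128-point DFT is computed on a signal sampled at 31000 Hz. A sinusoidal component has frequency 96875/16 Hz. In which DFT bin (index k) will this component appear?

DFT frequency resolution = f_s/N = 31000/128 = 3875/16 Hz
Bin index k = f_signal / resolution = 96875/16 / 3875/16 = 25
The signal frequency 96875/16 Hz falls in DFT bin k = 25.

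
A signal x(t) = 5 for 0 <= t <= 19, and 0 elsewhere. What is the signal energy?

Energy = integral of |x(t)|^2 dt over the signal duration
= 5^2 * 19 = 25 * 19 = 475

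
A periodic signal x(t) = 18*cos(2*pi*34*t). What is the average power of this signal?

Average power of A*cos(wt) is A^2/2.
P = 18^2 / 2 = 324/2 = 162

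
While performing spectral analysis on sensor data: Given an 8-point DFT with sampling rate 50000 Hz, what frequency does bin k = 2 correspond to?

The frequency of DFT bin k is: f_k = k * f_s / N
f_2 = 2 * 50000 / 8 = 12500 Hz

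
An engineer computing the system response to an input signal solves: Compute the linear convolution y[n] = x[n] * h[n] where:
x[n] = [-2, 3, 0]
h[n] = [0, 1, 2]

y[n] = sum_k x[k]*h[n-k]. Output length = len(x) + len(h) - 1 = 3 + 3 - 1 = 5.
y[0] = -2*0 = 0
y[1] = 3*0 + -2*1 = -2
y[2] = 0*0 + 3*1 + -2*2 = -1
y[3] = 0*1 + 3*2 = 6
y[4] = 0*2 = 0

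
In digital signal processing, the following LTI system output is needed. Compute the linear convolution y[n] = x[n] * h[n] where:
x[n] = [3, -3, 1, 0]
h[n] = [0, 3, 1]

y[n] = sum_k x[k]*h[n-k]. Output length = len(x) + len(h) - 1 = 4 + 3 - 1 = 6.
y[0] = 3*0 = 0
y[1] = -3*0 + 3*3 = 9
y[2] = 1*0 + -3*3 + 3*1 = -6
y[3] = 0*0 + 1*3 + -3*1 = 0
y[4] = 0*3 + 1*1 = 1
y[5] = 0*1 = 0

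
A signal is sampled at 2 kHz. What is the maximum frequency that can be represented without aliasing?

The maximum frequency that can be represented without aliasing
is the Nyquist frequency: f_max = f_s / 2 = 2 kHz / 2 = 1 kHz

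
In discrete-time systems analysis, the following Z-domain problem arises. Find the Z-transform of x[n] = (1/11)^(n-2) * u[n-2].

Time-shifting property: if X(z) = Z{x[n]}, then Z{x[n-d]} = z^(-d) * X(z)
X(z) = z/(z - 1/11) for x[n] = (1/11)^n * u[n]
Z{x[n-2]} = z^(-2) * z/(z - 1/11) = z^(-1)/(z - 1/11)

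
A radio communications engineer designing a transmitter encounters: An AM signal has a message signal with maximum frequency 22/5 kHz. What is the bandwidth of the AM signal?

In AM (double-sideband), the bandwidth is twice the message frequency.
BW = 2 * f_m = 2 * 22/5 kHz = 44/5 kHz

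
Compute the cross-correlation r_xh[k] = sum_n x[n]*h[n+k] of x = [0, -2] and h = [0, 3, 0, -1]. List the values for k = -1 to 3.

Both sequences indexed from 0 and zero outside their support.
Lags with overlap: k = -1 to 3.
  r_xh[-1] = x[1]*h[0] = 0
  r_xh[0] = x[0]*h[0] + x[1]*h[1] = -6
  r_xh[1] = x[0]*h[1] + x[1]*h[2] = 0
  r_xh[2] = x[0]*h[2] + x[1]*h[3] = 2
  r_xh[3] = x[0]*h[3] = 0
r_xh = [0, -6, 0, 2, 0] (for k = -1, ..., 3)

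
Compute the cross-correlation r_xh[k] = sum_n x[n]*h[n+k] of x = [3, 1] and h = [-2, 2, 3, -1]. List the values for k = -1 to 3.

Both sequences indexed from 0 and zero outside their support.
Lags with overlap: k = -1 to 3.
  r_xh[-1] = x[1]*h[0] = -2
  r_xh[0] = x[0]*h[0] + x[1]*h[1] = -4
  r_xh[1] = x[0]*h[1] + x[1]*h[2] = 9
  r_xh[2] = x[0]*h[2] + x[1]*h[3] = 8
  r_xh[3] = x[0]*h[3] = -3
r_xh = [-2, -4, 9, 8, -3] (for k = -1, ..., 3)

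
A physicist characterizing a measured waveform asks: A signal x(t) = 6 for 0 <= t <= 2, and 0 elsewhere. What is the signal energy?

Energy = integral of |x(t)|^2 dt over the signal duration
= 6^2 * 2 = 36 * 2 = 72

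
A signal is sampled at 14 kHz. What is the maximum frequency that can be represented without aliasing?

The maximum frequency that can be represented without aliasing
is the Nyquist frequency: f_max = f_s / 2 = 14 kHz / 2 = 7 kHz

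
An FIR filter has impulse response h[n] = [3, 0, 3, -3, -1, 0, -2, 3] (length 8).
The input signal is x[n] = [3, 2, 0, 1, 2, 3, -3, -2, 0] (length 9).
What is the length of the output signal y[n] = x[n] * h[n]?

For linear convolution, the output length is:
len(y) = len(x) + len(h) - 1 = 9 + 8 - 1 = 16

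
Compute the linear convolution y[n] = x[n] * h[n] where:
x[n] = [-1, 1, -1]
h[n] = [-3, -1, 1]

y[n] = sum_k x[k]*h[n-k]. Output length = len(x) + len(h) - 1 = 3 + 3 - 1 = 5.
y[0] = -1*-3 = 3
y[1] = 1*-3 + -1*-1 = -2
y[2] = -1*-3 + 1*-1 + -1*1 = 1
y[3] = -1*-1 + 1*1 = 2
y[4] = -1*1 = -1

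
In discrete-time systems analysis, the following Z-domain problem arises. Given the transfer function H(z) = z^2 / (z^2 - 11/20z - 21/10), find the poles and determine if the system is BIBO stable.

Poles are roots of the denominator: z^2 - 11/20z - 21/10 = 0.
Quadratic formula: z = [-(-11/20) +/- sqrt((-11/20)^2 - 4*(-21/10))] / 2
Discriminant = 121/400 + 42/5 = 3481/400; sqrt = 59/20.
z = (11/20 +/- 59/20) / 2 => z = 7/4 or z = -6/5.
|p1| = 7/4, |p2| = 6/5.
For BIBO stability, all poles must lie inside the unit circle (|p| < 1).
System is UNSTABLE since at least one |p| >= 1.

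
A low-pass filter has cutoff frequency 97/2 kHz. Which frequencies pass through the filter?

A low-pass filter passes all frequencies below the cutoff frequency 97/2 kHz and attenuates higher frequencies.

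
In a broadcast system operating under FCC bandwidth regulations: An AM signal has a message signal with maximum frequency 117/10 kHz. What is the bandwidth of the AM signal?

In AM (double-sideband), the bandwidth is twice the message frequency.
BW = 2 * f_m = 2 * 117/10 kHz = 117/5 kHz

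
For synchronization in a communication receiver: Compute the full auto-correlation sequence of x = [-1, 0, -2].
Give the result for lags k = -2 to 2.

r_xx[k] = sum_m x[m]*x[m+k], indexed from 0, for k = -2 to 2:
  r_xx[-2] = x[2]*x[0] = 2
  r_xx[-1] = x[1]*x[0] + x[2]*x[1] = 0
  r_xx[0] = x[0]*x[0] + x[1]*x[1] + x[2]*x[2] = 5
  r_xx[1] = x[0]*x[1] + x[1]*x[2] = 0
  r_xx[2] = x[0]*x[2] = 2
r_xx = [2, 0, 5, 0, 2]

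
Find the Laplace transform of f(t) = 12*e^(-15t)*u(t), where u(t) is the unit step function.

Standard Laplace transform pair:
e^(-at)*u(t) <-> 1/(s+a)
With a = 15: L{12*e^(-15t)*u(t)} = 12/(s+15), ROC: Re(s) > -15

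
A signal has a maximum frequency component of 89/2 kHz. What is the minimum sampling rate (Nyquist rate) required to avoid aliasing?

By the Nyquist-Shannon sampling theorem,
the minimum sampling rate (Nyquist rate) must be at least 2 * f_max.
Nyquist rate = 2 * 89/2 kHz = 89 kHz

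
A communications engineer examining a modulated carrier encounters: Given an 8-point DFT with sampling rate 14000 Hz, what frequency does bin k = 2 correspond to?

The frequency of DFT bin k is: f_k = k * f_s / N
f_2 = 2 * 14000 / 8 = 3500 Hz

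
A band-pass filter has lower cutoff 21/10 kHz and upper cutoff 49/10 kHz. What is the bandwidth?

Bandwidth = f_high - f_low
= 49/10 kHz - 21/10 kHz = 14/5 kHz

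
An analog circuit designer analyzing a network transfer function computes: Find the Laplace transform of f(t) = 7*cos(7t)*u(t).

Standard pair: cos(wt)*u(t) <-> s/(s^2+w^2)
With w = 7: L{7*cos(7t)*u(t)} = 7s/(s^2+49)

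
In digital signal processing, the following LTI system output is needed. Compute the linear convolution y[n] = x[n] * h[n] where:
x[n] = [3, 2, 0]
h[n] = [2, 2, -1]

y[n] = sum_k x[k]*h[n-k]. Output length = len(x) + len(h) - 1 = 3 + 3 - 1 = 5.
y[0] = 3*2 = 6
y[1] = 2*2 + 3*2 = 10
y[2] = 0*2 + 2*2 + 3*-1 = 1
y[3] = 0*2 + 2*-1 = -2
y[4] = 0*-1 = 0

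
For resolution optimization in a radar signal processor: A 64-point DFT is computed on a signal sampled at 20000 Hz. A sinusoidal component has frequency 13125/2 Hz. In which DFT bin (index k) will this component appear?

DFT frequency resolution = f_s/N = 20000/64 = 625/2 Hz
Bin index k = f_signal / resolution = 13125/2 / 625/2 = 21
The signal frequency 13125/2 Hz falls in DFT bin k = 21.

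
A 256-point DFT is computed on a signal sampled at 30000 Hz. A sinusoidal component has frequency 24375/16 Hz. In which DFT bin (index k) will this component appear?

DFT frequency resolution = f_s/N = 30000/256 = 1875/16 Hz
Bin index k = f_signal / resolution = 24375/16 / 1875/16 = 13
The signal frequency 24375/16 Hz falls in DFT bin k = 13.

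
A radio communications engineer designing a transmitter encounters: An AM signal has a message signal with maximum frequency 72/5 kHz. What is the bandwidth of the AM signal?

In AM (double-sideband), the bandwidth is twice the message frequency.
BW = 2 * f_m = 2 * 72/5 kHz = 144/5 kHz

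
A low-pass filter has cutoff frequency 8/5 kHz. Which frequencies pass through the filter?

A low-pass filter passes all frequencies below the cutoff frequency 8/5 kHz and attenuates higher frequencies.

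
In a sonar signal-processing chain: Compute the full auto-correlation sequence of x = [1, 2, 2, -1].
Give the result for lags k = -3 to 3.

r_xx[k] = sum_m x[m]*x[m+k], indexed from 0, for k = -3 to 3:
  r_xx[-3] = x[3]*x[0] = -1
  r_xx[-2] = x[2]*x[0] + x[3]*x[1] = 0
  r_xx[-1] = x[1]*x[0] + x[2]*x[1] + x[3]*x[2] = 4
  r_xx[0] = x[0]*x[0] + x[1]*x[1] + x[2]*x[2] + x[3]*x[3] = 10
  r_xx[1] = x[0]*x[1] + x[1]*x[2] + x[2]*x[3] = 4
  r_xx[2] = x[0]*x[2] + x[1]*x[3] = 0
  r_xx[3] = x[0]*x[3] = -1
r_xx = [-1, 0, 4, 10, 4, 0, -1]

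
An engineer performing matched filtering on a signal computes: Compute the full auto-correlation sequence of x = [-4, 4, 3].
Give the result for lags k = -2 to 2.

r_xx[k] = sum_m x[m]*x[m+k], indexed from 0, for k = -2 to 2:
  r_xx[-2] = x[2]*x[0] = -12
  r_xx[-1] = x[1]*x[0] + x[2]*x[1] = -4
  r_xx[0] = x[0]*x[0] + x[1]*x[1] + x[2]*x[2] = 41
  r_xx[1] = x[0]*x[1] + x[1]*x[2] = -4
  r_xx[2] = x[0]*x[2] = -12
r_xx = [-12, -4, 41, -4, -12]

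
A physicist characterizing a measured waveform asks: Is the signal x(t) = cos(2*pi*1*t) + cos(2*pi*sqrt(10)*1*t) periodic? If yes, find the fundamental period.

f1 = 1 Hz, f2 = 1*sqrt(10) Hz
Ratio f2/f1 = sqrt(10), which is irrational.
Since the frequency ratio is irrational, no common period exists.
The signal is not periodic.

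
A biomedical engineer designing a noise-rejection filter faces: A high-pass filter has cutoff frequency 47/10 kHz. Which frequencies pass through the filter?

A high-pass filter passes all frequencies above the cutoff frequency 47/10 kHz and attenuates lower frequencies.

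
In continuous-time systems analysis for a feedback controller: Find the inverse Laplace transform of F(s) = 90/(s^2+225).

Standard pair: w/(s^2+w^2) <-> sin(wt)*u(t)
Recognize w^2 = 225, so w = 15; numerator 90 = 6*15.
f(t) = 6*sin(15t)*u(t)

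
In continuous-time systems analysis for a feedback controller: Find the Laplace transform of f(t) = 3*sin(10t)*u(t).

Standard pair: sin(wt)*u(t) <-> w/(s^2+w^2)
With w = 10: L{3*sin(10t)*u(t)} = 30/(s^2+100)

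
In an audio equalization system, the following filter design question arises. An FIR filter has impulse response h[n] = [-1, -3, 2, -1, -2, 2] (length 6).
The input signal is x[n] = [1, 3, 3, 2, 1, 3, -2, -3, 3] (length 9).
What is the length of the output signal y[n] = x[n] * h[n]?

For linear convolution, the output length is:
len(y) = len(x) + len(h) - 1 = 9 + 6 - 1 = 14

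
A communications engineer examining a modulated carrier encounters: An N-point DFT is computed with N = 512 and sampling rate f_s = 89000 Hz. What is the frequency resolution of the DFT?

DFT frequency resolution = f_s / N
= 89000 / 512 = 11125/64 Hz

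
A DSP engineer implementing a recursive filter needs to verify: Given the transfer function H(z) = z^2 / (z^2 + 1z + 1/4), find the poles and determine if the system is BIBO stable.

Poles are roots of the denominator: z^2 + 1z + 1/4 = 0.
Quadratic formula: z = [-(1) +/- sqrt((1)^2 - 4*(1/4))] / 2
Discriminant = 1 - 1 = 0; sqrt = 0.
z = (-1 +/- 0) / 2 = -1/2 (repeated root).
|p1| = 1/2, |p2| = 1/2.
For BIBO stability, all poles must lie inside the unit circle (|p| < 1).
System is STABLE since both |p| < 1.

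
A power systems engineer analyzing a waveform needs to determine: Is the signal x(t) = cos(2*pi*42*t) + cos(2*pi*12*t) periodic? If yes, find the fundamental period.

f1 = 42 Hz, f2 = 12 Hz
Period T1 = 1/42, T2 = 1/12
Ratio T1/T2 = 12/42, which is rational.
The signal is periodic with fundamental period T = 1/GCD(42,12) = 1/6 s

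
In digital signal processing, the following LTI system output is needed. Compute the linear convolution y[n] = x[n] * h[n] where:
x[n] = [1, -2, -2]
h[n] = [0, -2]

y[n] = sum_k x[k]*h[n-k]. Output length = len(x) + len(h) - 1 = 3 + 2 - 1 = 4.
y[0] = 1*0 = 0
y[1] = -2*0 + 1*-2 = -2
y[2] = -2*0 + -2*-2 = 4
y[3] = -2*-2 = 4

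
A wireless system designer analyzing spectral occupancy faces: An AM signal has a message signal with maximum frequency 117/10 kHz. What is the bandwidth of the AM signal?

In AM (double-sideband), the bandwidth is twice the message frequency.
BW = 2 * f_m = 2 * 117/10 kHz = 117/5 kHz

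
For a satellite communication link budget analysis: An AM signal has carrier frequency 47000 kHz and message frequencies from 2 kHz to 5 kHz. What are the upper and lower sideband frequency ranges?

Upper sideband (USB) = fc + [fm_low, fm_high] = 47000 + [2, 5] = [47002, 47005] kHz
Lower sideband (LSB) = fc - [fm_high, fm_low] = 47000 - [5, 2] = [46995, 46998] kHz
Total occupied spectrum: 46995 kHz to 47005 kHz (plus carrier at 47000 kHz)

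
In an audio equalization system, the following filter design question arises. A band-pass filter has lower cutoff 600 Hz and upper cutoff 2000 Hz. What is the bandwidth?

Bandwidth = f_high - f_low
= 2000 Hz - 600 Hz = 1400 Hz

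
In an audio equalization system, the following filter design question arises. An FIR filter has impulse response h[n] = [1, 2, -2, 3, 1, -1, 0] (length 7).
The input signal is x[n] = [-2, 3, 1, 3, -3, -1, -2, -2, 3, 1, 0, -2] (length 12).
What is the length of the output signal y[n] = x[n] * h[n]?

For linear convolution, the output length is:
len(y) = len(x) + len(h) - 1 = 12 + 7 - 1 = 18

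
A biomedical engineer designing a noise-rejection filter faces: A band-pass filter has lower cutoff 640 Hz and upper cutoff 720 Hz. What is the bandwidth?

Bandwidth = f_high - f_low
= 720 Hz - 640 Hz = 80 Hz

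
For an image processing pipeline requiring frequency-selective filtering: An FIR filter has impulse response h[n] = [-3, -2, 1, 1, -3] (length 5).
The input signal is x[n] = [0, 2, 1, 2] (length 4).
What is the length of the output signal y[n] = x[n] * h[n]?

For linear convolution, the output length is:
len(y) = len(x) + len(h) - 1 = 4 + 5 - 1 = 8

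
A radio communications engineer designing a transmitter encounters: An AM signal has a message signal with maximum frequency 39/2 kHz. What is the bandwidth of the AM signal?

In AM (double-sideband), the bandwidth is twice the message frequency.
BW = 2 * f_m = 2 * 39/2 kHz = 39 kHz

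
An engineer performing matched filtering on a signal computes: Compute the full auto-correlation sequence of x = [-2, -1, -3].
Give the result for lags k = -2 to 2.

r_xx[k] = sum_m x[m]*x[m+k], indexed from 0, for k = -2 to 2:
  r_xx[-2] = x[2]*x[0] = 6
  r_xx[-1] = x[1]*x[0] + x[2]*x[1] = 5
  r_xx[0] = x[0]*x[0] + x[1]*x[1] + x[2]*x[2] = 14
  r_xx[1] = x[0]*x[1] + x[1]*x[2] = 5
  r_xx[2] = x[0]*x[2] = 6
r_xx = [6, 5, 14, 5, 6]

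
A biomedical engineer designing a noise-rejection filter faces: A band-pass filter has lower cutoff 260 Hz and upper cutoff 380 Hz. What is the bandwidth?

Bandwidth = f_high - f_low
= 380 Hz - 260 Hz = 120 Hz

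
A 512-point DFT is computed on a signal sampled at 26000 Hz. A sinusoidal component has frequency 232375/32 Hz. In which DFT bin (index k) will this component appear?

DFT frequency resolution = f_s/N = 26000/512 = 1625/32 Hz
Bin index k = f_signal / resolution = 232375/32 / 1625/32 = 143
The signal frequency 232375/32 Hz falls in DFT bin k = 143.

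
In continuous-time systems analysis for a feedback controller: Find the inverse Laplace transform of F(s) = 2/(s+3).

Standard pair: k/(s+a) <-> k*e^(-at)*u(t)
With k=2, a=3: f(t) = 2*e^(-3t)*u(t)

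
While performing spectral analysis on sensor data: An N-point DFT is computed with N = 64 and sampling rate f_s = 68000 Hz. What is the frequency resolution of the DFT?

DFT frequency resolution = f_s / N
= 68000 / 64 = 2125/2 Hz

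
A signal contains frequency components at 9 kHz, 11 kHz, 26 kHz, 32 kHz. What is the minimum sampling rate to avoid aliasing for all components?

The highest frequency component is f_max = 32 kHz.
Nyquist rate = 2 * f_max = 2 * 32 kHz = 64 kHz.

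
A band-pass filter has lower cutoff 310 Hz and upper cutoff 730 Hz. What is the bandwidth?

Bandwidth = f_high - f_low
= 730 Hz - 310 Hz = 420 Hz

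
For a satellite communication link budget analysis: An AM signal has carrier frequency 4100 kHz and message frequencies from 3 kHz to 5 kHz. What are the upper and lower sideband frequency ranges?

Upper sideband (USB) = fc + [fm_low, fm_high] = 4100 + [3, 5] = [4103, 4105] kHz
Lower sideband (LSB) = fc - [fm_high, fm_low] = 4100 - [5, 3] = [4095, 4097] kHz
Total occupied spectrum: 4095 kHz to 4105 kHz (plus carrier at 4100 kHz)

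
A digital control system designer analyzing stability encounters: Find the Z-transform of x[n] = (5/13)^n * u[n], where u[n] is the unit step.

The Z-transform of a^n * u[n] is z/(z-a) for |z| > |a|.
Here a = 5/13, so X(z) = z/(z - (5/13)) = 13z/(13z - 5)
ROC: |z| > 5/13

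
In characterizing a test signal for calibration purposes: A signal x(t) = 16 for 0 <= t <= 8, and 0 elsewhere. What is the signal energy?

Energy = integral of |x(t)|^2 dt over the signal duration
= 16^2 * 8 = 256 * 8 = 2048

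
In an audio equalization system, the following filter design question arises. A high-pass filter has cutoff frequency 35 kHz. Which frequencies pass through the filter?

A high-pass filter passes all frequencies above the cutoff frequency 35 kHz and attenuates lower frequencies.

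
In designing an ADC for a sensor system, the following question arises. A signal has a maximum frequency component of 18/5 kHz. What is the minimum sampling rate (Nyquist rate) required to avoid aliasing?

By the Nyquist-Shannon sampling theorem,
the minimum sampling rate (Nyquist rate) must be at least 2 * f_max.
Nyquist rate = 2 * 18/5 kHz = 36/5 kHz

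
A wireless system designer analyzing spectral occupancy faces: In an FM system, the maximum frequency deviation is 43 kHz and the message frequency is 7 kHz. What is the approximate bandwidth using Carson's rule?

Carson's rule: BW = 2*(delta_f + f_m)
= 2*(43 + 7) kHz = 100 kHz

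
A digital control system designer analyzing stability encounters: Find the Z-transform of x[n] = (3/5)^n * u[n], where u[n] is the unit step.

The Z-transform of a^n * u[n] is z/(z-a) for |z| > |a|.
Here a = 3/5, so X(z) = z/(z - (3/5)) = 5z/(5z - 3)
ROC: |z| > 3/5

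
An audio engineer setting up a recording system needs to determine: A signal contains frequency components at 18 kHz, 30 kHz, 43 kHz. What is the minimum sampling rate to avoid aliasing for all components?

The highest frequency component is f_max = 43 kHz.
Nyquist rate = 2 * f_max = 2 * 43 kHz = 86 kHz.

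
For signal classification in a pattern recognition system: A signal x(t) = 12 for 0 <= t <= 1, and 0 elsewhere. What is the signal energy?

Energy = integral of |x(t)|^2 dt over the signal duration
= 12^2 * 1 = 144 * 1 = 144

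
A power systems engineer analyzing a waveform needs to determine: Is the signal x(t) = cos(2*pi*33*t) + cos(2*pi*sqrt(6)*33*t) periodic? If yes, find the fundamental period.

f1 = 33 Hz, f2 = 33*sqrt(6) Hz
Ratio f2/f1 = sqrt(6), which is irrational.
Since the frequency ratio is irrational, no common period exists.
The signal is not periodic.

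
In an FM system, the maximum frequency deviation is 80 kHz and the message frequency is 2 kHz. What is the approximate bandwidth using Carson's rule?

Carson's rule: BW = 2*(delta_f + f_m)
= 2*(80 + 2) kHz = 164 kHz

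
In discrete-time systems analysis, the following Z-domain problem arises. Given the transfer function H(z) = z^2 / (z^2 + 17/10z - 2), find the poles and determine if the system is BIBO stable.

Poles are roots of the denominator: z^2 + 17/10z - 2 = 0.
Quadratic formula: z = [-(17/10) +/- sqrt((17/10)^2 - 4*(-2))] / 2
Discriminant = 289/100 + 8 = 1089/100; sqrt = 33/10.
z = (-17/10 +/- 33/10) / 2 => z = 4/5 or z = -5/2.
|p1| = 5/2, |p2| = 4/5.
For BIBO stability, all poles must lie inside the unit circle (|p| < 1).
System is UNSTABLE since at least one |p| >= 1.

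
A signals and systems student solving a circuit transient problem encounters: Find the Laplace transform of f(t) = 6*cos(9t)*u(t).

Standard pair: cos(wt)*u(t) <-> s/(s^2+w^2)
With w = 9: L{6*cos(9t)*u(t)} = 6s/(s^2+81)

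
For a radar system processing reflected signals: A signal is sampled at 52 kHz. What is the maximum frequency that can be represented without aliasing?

The maximum frequency that can be represented without aliasing
is the Nyquist frequency: f_max = f_s / 2 = 52 kHz / 2 = 26 kHz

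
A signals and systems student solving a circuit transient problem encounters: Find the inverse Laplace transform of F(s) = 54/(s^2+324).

Standard pair: w/(s^2+w^2) <-> sin(wt)*u(t)
Recognize w^2 = 324, so w = 18; numerator 54 = 3*18.
f(t) = 3*sin(18t)*u(t)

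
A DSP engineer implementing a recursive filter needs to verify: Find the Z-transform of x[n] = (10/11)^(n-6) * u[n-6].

Time-shifting property: if X(z) = Z{x[n]}, then Z{x[n-d]} = z^(-d) * X(z)
X(z) = z/(z - 10/11) for x[n] = (10/11)^n * u[n]
Z{x[n-6]} = z^(-6) * z/(z - 10/11) = z^(-5)/(z - 10/11)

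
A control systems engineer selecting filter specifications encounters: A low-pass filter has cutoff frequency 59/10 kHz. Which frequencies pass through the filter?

A low-pass filter passes all frequencies below the cutoff frequency 59/10 kHz and attenuates higher frequencies.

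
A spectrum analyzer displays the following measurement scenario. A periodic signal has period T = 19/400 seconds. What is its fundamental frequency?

The fundamental frequency is the reciprocal of the period.
f = 1/T = 1/(19/400) = 400/19 Hz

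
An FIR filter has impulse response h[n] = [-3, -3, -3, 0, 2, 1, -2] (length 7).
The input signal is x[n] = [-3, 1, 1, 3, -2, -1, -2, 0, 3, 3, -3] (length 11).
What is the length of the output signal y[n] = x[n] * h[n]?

For linear convolution, the output length is:
len(y) = len(x) + len(h) - 1 = 11 + 7 - 1 = 17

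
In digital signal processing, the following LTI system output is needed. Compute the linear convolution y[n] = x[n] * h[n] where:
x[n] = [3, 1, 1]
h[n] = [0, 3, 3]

y[n] = sum_k x[k]*h[n-k]. Output length = len(x) + len(h) - 1 = 3 + 3 - 1 = 5.
y[0] = 3*0 = 0
y[1] = 1*0 + 3*3 = 9
y[2] = 1*0 + 1*3 + 3*3 = 12
y[3] = 1*3 + 1*3 = 6
y[4] = 1*3 = 3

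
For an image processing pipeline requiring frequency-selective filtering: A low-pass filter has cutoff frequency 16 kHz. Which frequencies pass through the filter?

A low-pass filter passes all frequencies below the cutoff frequency 16 kHz and attenuates higher frequencies.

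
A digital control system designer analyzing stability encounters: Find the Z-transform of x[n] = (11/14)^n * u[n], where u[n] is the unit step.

The Z-transform of a^n * u[n] is z/(z-a) for |z| > |a|.
Here a = 11/14, so X(z) = z/(z - (11/14)) = 14z/(14z - 11)
ROC: |z| > 11/14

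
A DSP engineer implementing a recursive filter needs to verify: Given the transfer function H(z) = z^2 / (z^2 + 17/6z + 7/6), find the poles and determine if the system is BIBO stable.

Poles are roots of the denominator: z^2 + 17/6z + 7/6 = 0.
Quadratic formula: z = [-(17/6) +/- sqrt((17/6)^2 - 4*(7/6))] / 2
Discriminant = 289/36 - 14/3 = 121/36; sqrt = 11/6.
z = (-17/6 +/- 11/6) / 2 => z = -1/2 or z = -7/3.
|p1| = 7/3, |p2| = 1/2.
For BIBO stability, all poles must lie inside the unit circle (|p| < 1).
System is UNSTABLE since at least one |p| >= 1.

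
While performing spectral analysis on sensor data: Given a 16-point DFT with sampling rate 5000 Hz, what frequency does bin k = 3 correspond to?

The frequency of DFT bin k is: f_k = k * f_s / N
f_3 = 3 * 5000 / 16 = 1875/2 Hz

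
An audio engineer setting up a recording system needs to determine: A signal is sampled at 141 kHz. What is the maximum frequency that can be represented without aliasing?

The maximum frequency that can be represented without aliasing
is the Nyquist frequency: f_max = f_s / 2 = 141 kHz / 2 = 141/2 kHz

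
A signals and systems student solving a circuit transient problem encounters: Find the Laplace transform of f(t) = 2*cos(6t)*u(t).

Standard pair: cos(wt)*u(t) <-> s/(s^2+w^2)
With w = 6: L{2*cos(6t)*u(t)} = 2s/(s^2+36)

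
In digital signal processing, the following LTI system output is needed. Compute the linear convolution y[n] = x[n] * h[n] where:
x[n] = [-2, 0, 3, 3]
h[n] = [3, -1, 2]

y[n] = sum_k x[k]*h[n-k]. Output length = len(x) + len(h) - 1 = 4 + 3 - 1 = 6.
y[0] = -2*3 = -6
y[1] = 0*3 + -2*-1 = 2
y[2] = 3*3 + 0*-1 + -2*2 = 5
y[3] = 3*3 + 3*-1 + 0*2 = 6
y[4] = 3*-1 + 3*2 = 3
y[5] = 3*2 = 6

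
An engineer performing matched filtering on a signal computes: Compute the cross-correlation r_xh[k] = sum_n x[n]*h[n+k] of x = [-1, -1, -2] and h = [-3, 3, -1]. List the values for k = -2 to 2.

Both sequences indexed from 0 and zero outside their support.
Lags with overlap: k = -2 to 2.
  r_xh[-2] = x[2]*h[0] = 6
  r_xh[-1] = x[1]*h[0] + x[2]*h[1] = -3
  r_xh[0] = x[0]*h[0] + x[1]*h[1] + x[2]*h[2] = 2
  r_xh[1] = x[0]*h[1] + x[1]*h[2] = -2
  r_xh[2] = x[0]*h[2] = 1
r_xh = [6, -3, 2, -2, 1] (for k = -2, ..., 2)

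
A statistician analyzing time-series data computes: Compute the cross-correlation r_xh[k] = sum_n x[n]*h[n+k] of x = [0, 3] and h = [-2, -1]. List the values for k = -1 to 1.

Both sequences indexed from 0 and zero outside their support.
Lags with overlap: k = -1 to 1.
  r_xh[-1] = x[1]*h[0] = -6
  r_xh[0] = x[0]*h[0] + x[1]*h[1] = -3
  r_xh[1] = x[0]*h[1] = 0
r_xh = [-6, -3, 0] (for k = -1, ..., 1)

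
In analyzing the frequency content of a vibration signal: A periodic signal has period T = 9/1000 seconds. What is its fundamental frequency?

The fundamental frequency is the reciprocal of the period.
f = 1/T = 1/(9/1000) = 1000/9 Hz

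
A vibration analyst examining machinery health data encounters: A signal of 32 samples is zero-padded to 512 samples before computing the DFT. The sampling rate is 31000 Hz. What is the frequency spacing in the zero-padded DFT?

Original DFT: N = 32, resolution = f_s/N = 31000/32 = 3875/4 Hz
Zero-padded DFT: N = 512, resolution = f_s/N = 31000/512 = 3875/64 Hz
Zero-padding interpolates the spectrum (finer frequency grid)
but does NOT improve the true spectral resolution (ability to resolve close frequencies).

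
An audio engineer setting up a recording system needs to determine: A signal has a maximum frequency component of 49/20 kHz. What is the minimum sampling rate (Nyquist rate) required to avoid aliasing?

By the Nyquist-Shannon sampling theorem,
the minimum sampling rate (Nyquist rate) must be at least 2 * f_max.
Nyquist rate = 2 * 49/20 kHz = 49/10 kHz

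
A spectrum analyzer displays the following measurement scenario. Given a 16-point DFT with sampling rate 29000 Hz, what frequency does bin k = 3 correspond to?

The frequency of DFT bin k is: f_k = k * f_s / N
f_3 = 3 * 29000 / 16 = 10875/2 Hz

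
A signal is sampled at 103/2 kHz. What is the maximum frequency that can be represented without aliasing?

The maximum frequency that can be represented without aliasing
is the Nyquist frequency: f_max = f_s / 2 = 103/2 kHz / 2 = 103/4 kHz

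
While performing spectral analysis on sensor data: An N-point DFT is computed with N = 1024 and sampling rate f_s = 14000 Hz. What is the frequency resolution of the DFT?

DFT frequency resolution = f_s / N
= 14000 / 1024 = 875/64 Hz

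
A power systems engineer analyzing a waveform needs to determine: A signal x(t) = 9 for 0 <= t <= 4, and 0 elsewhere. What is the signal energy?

Energy = integral of |x(t)|^2 dt over the signal duration
= 9^2 * 4 = 81 * 4 = 324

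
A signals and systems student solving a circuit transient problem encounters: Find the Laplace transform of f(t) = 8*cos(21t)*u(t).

Standard pair: cos(wt)*u(t) <-> s/(s^2+w^2)
With w = 21: L{8*cos(21t)*u(t)} = 8s/(s^2+441)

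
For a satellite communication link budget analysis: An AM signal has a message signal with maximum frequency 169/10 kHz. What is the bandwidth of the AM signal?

In AM (double-sideband), the bandwidth is twice the message frequency.
BW = 2 * f_m = 2 * 169/10 kHz = 169/5 kHz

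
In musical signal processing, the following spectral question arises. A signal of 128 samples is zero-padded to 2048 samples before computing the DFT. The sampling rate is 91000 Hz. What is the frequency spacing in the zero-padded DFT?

Original DFT: N = 128, resolution = f_s/N = 91000/128 = 11375/16 Hz
Zero-padded DFT: N = 2048, resolution = f_s/N = 91000/2048 = 11375/256 Hz
Zero-padding interpolates the spectrum (finer frequency grid)
but does NOT improve the true spectral resolution (ability to resolve close frequencies).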